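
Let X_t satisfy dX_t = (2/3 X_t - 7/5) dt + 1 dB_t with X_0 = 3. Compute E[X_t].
E[X_t] = 9*exp(2*t/3)/10 + 21/10

Taking expectations and using E[dB_t] = 0, the mean m(t) = E[X_t] satisfies the ODE m'(t) = a m(t) + b with m(0) = x_0. With a = 2/3, b = -7/5, x_0 = 3, the solution is
  m(t) = x_0 * exp(a t) + (b/a) * (exp(a t) - 1)
       = 3 * exp((2/3) t) + ((-7/5)/(2/3)) * (exp((2/3) t) - 1)
       = 9*exp(2*t/3)/10 + 21/10.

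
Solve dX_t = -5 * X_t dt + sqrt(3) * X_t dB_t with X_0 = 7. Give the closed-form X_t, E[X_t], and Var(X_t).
X_t = 7 * exp((-13/2) t + (sqrt(3)) B_t); E[X_t] = 7*exp(-5*t); Var(X_t) = (49*exp(3*t) - 49)*exp(-10*t)

For GBM dX = mu X dt + sigma X dB with X_0 = x_0, apply Itô to Y = log X: dY = (mu - sigma^2/2) dt + sigma dB, so Y_t = log(x_0) + (mu - sigma^2/2) t + sigma B_t and hence X_t = x_0 * exp((mu - sigma^2/2) t + sigma B_t).
With mu = -5, sigma = sqrt(3), x_0 = 7, this gives:
  X_t = 7 * exp((-13/2) * t + (sqrt(3)) * B_t).
Since sigma*B_t ~ Normal(0, sigma^2 t), E[exp(sigma*B_t)] = exp(sigma^2 t / 2); so E[X_t] = x_0 * exp((mu - sigma^2/2) t) * exp(sigma^2 t / 2) = x_0 * exp(mu t) = 7*exp(-5*t).
Var(X_t) = E[X_t^2] - (E[X_t])^2 = x_0^2 * exp(2 mu t) * (exp(sigma^2 t) - 1) = (49*exp(3*t) - 49)*exp(-10*t).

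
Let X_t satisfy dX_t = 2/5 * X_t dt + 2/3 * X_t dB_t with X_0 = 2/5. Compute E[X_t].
E[X_t] = 2*exp(2*t/5)/5

For GBM dX = mu X dt + sigma X dB with X_0 = x_0, apply Itô to Y = log X: dY = (mu - sigma^2/2) dt + sigma dB, so Y_t = log(x_0) + (mu - sigma^2/2) t + sigma B_t and hence X_t = x_0 * exp((mu - sigma^2/2) t + sigma B_t).
With mu = 2/5, sigma = 2/3, x_0 = 2/5, this gives:
  X_t = 2/5 * exp((8/45) * t + (2/3) * B_t).
Since sigma*B_t ~ Normal(0, sigma^2 t), E[exp(sigma*B_t)] = exp(sigma^2 t / 2); so E[X_t] = x_0 * exp((mu - sigma^2/2) t) * exp(sigma^2 t / 2) = x_0 * exp(mu t) = 2*exp(2*t/5)/5.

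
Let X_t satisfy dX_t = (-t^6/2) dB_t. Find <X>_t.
<X>_t = t^13/52

For an Itô process dX_t = a(t) dt + b(t) dB_t, the quadratic variation is <X>_t = int_0^t b(s)^2 ds (the drift term does not contribute). Here b(s) = -s^6/2, so
  b(s)^2 = s^12/4.
Integrating from 0 to t:
  <X>_t = int_0^t (s^12/4) ds = t^13/52.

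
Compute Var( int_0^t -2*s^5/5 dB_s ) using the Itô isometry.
Var = 4*t^11/275

The Itô integral of a deterministic integrand f(s) has mean 0 because each increment f(s) * (B_{s+ds} - B_s) has mean 0. By the Itô isometry:
  Var( int_0^t f(s) dB_s ) = E[ (int_0^t f(s) dB_s)^2 ] = int_0^t f(s)^2 ds.
Here f(s) = -2*s^5/5, so f(s)^2 = 4*s^10/25. Integrate:
  int_0^t (4*s^10/25) ds = 4*t^11/275.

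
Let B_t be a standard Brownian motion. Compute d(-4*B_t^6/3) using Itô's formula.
d(-4*B_t^6/3) = (-20*B_t^4) dt + (-8*B_t^5) dB_t

Itô's formula for f(B_t) gives d f(B_t) = f'(B_t) dB_t + (1/2) f''(B_t) dt. Compute derivatives of f(x) = -4*x^6/3:
  f'(x)  = -8*x^5
  f''(x) = -40*x^4
Substitute x = B_t and multiply the f'' term by 1/2:
  drift     = (1/2) * (-40*x^4) evaluated at B_t = -20*B_t^4
  diffusion = (-8*x^5) evaluated at B_t = -8*B_t^5
Therefore d(-4*B_t^6/3) = (-20*B_t^4) dt + (-8*B_t^5) dB_t.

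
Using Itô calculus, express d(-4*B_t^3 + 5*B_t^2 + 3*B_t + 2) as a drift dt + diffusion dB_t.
d(-4*B_t^3 + 5*B_t^2 + 3*B_t + 2) = (5 - 12*B_t) dt + (-12*B_t^2 + 10*B_t + 3) dB_t

Itô's formula for f(B_t) gives d f(B_t) = f'(B_t) dB_t + (1/2) f''(B_t) dt. Compute derivatives of f(x) = -4*x^3 + 5*x^2 + 3*x + 2:
  f'(x)  = -12*x^2 + 10*x + 3
  f''(x) = 10 - 24*x
Substitute x = B_t and multiply the f'' term by 1/2:
  drift     = (1/2) * (10 - 24*x) evaluated at B_t = 5 - 12*B_t
  diffusion = (-12*x^2 + 10*x + 3) evaluated at B_t = -12*B_t^2 + 10*B_t + 3
Therefore d(-4*B_t^3 + 5*B_t^2 + 3*B_t + 2) = (5 - 12*B_t) dt + (-12*B_t^2 + 10*B_t + 3) dB_t.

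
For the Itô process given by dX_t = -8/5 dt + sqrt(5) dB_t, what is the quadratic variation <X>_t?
<X>_t = 5*t

For an Itô process dX_t = a(t) dt + b(t) dB_t, the quadratic variation is <X>_t = int_0^t b(s)^2 ds (the drift term does not contribute). Here b(s) = sqrt(5), so
  b(s)^2 = 5.
Integrating from 0 to t:
  <X>_t = int_0^t (5) ds = 5*t.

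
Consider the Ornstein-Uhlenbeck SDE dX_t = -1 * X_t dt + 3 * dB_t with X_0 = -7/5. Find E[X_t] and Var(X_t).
E[X_t] = -7*exp(-t)/5; Var(X_t) = 9/2 - 9*exp(-2*t)/2

The OU SDE dX = -theta X dt + sigma dB admits the integrating factor exp(theta t): d(exp(theta t) X_t) = sigma exp(theta t) dB_t. Integrating from 0 to t:
  X_t = x_0 * exp(-theta t) + sigma * int_0^t exp(-theta (t-s)) dB_s.
The Itô integral has mean 0 and (by the Itô isometry) variance sigma^2 * int_0^t exp(-2 theta (t - s)) ds = sigma^2 * (1 - exp(-2 theta t)) / (2 theta).
With theta = 1, sigma = 3, x_0 = -7/5:
  E[X_t] = -7/5 * exp(-1 t) = -7*exp(-t)/5
  Var(X_t) = (3)^2 * (1 - exp(-2*1 t)) / (2 * 1) = 9/2 - 9*exp(-2*t)/2.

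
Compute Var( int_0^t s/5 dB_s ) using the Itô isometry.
Var = t^3/75

The Itô integral of a deterministic integrand f(s) has mean 0 because each increment f(s) * (B_{s+ds} - B_s) has mean 0. By the Itô isometry:
  Var( int_0^t f(s) dB_s ) = E[ (int_0^t f(s) dB_s)^2 ] = int_0^t f(s)^2 ds.
Here f(s) = s/5, so f(s)^2 = s^2/25. Integrate:
  int_0^t (s^2/25) ds = t^3/75.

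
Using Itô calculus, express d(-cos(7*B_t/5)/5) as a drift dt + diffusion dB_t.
d(-cos(7*B_t/5)/5) = (49*cos(7*B_t/5)/250) dt + (7*sin(7*B_t/5)/25) dB_t

Itô's formula for f(B_t) gives d f(B_t) = f'(B_t) dB_t + (1/2) f''(B_t) dt. Compute derivatives of f(x) = -cos(7*x/5)/5:
  f'(x)  = 7*sin(7*x/5)/25
  f''(x) = 49*cos(7*x/5)/125
Substitute x = B_t and multiply the f'' term by 1/2:
  drift     = (1/2) * (49*cos(7*x/5)/125) evaluated at B_t = 49*cos(7*B_t/5)/250
  diffusion = (7*sin(7*x/5)/25) evaluated at B_t = 7*sin(7*B_t/5)/25
Therefore d(-cos(7*B_t/5)/5) = (49*cos(7*B_t/5)/250) dt + (7*sin(7*B_t/5)/25) dB_t.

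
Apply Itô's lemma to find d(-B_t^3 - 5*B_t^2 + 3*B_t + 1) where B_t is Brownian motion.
d(-B_t^3 - 5*B_t^2 + 3*B_t + 1) = (-3*B_t - 5) dt + (-3*B_t^2 - 10*B_t + 3) dB_t

Itô's formula for f(B_t) gives d f(B_t) = f'(B_t) dB_t + (1/2) f''(B_t) dt. Compute derivatives of f(x) = -x^3 - 5*x^2 + 3*x + 1:
  f'(x)  = -3*x^2 - 10*x + 3
  f''(x) = -6*x - 10
Substitute x = B_t and multiply the f'' term by 1/2:
  drift     = (1/2) * (-6*x - 10) evaluated at B_t = -3*B_t - 5
  diffusion = (-3*x^2 - 10*x + 3) evaluated at B_t = -3*B_t^2 - 10*B_t + 3
Therefore d(-B_t^3 - 5*B_t^2 + 3*B_t + 1) = (-3*B_t - 5) dt + (-3*B_t^2 - 10*B_t + 3) dB_t.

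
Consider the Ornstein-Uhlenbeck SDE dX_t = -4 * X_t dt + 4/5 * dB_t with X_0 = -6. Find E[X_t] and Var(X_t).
E[X_t] = -6*exp(-4*t); Var(X_t) = 2/25 - 2*exp(-8*t)/25

The OU SDE dX = -theta X dt + sigma dB admits the integrating factor exp(theta t): d(exp(theta t) X_t) = sigma exp(theta t) dB_t. Integrating from 0 to t:
  X_t = x_0 * exp(-theta t) + sigma * int_0^t exp(-theta (t-s)) dB_s.
The Itô integral has mean 0 and (by the Itô isometry) variance sigma^2 * int_0^t exp(-2 theta (t - s)) ds = sigma^2 * (1 - exp(-2 theta t)) / (2 theta).
With theta = 4, sigma = 4/5, x_0 = -6:
  E[X_t] = -6 * exp(-4 t) = -6*exp(-4*t)
  Var(X_t) = (4/5)^2 * (1 - exp(-2*4 t)) / (2 * 4) = 2/25 - 2*exp(-8*t)/25.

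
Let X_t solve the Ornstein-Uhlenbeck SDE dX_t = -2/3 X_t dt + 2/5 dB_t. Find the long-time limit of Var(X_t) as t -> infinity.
lim Var(X_t) = 3/25

The OU SDE dX = -theta X dt + sigma dB admits the integrating factor exp(theta t): d(exp(theta t) X_t) = sigma exp(theta t) dB_t. Integrating from 0 to t gives X_t = x_0 * exp(-theta t) + sigma * int_0^t exp(-theta (t-s)) dB_s for any initial x_0. The Itô integral has variance (by the Itô isometry) sigma^2 * int_0^t exp(-2 theta (t - s)) ds = sigma^2 * (1 - exp(-2 theta t)) / (2 theta), independent of x_0.
With theta = 2/3, sigma = 2/5:
  Var(X_t) = (2/5)^2 * (1 - exp(-2*2/3 t)) / (2 * 2/3) = 3/25 - 3*exp(-4*t/3)/25.
As t -> infinity, exp(-2*2/3 t) -> 0, so the stationary variance is sigma^2 / (2 theta) = 3/25.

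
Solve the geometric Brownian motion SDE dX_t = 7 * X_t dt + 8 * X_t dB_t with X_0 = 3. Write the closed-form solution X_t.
X_t = 3 * exp((-25) * t + (8) * B_t)

For GBM dX = mu X dt + sigma X dB with X_0 = x_0, apply Itô to Y = log X: dY = (mu - sigma^2/2) dt + sigma dB, so Y_t = log(x_0) + (mu - sigma^2/2) t + sigma B_t and hence X_t = x_0 * exp((mu - sigma^2/2) t + sigma B_t).
With mu = 7, sigma = 8, x_0 = 3, this gives:
  X_t = 3 * exp((-25) * t + (8) * B_t).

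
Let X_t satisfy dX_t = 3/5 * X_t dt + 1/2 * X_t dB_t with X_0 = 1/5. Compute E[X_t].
E[X_t] = exp(3*t/5)/5

For GBM dX = mu X dt + sigma X dB with X_0 = x_0, apply Itô to Y = log X: dY = (mu - sigma^2/2) dt + sigma dB, so Y_t = log(x_0) + (mu - sigma^2/2) t + sigma B_t and hence X_t = x_0 * exp((mu - sigma^2/2) t + sigma B_t).
With mu = 3/5, sigma = 1/2, x_0 = 1/5, this gives:
  X_t = 1/5 * exp((19/40) * t + (1/2) * B_t).
Since sigma*B_t ~ Normal(0, sigma^2 t), E[exp(sigma*B_t)] = exp(sigma^2 t / 2); so E[X_t] = x_0 * exp((mu - sigma^2/2) t) * exp(sigma^2 t / 2) = x_0 * exp(mu t) = exp(3*t/5)/5.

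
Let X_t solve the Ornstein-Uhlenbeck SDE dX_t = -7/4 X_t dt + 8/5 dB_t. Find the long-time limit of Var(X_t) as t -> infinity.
lim Var(X_t) = 128/175

The OU SDE dX = -theta X dt + sigma dB admits the integrating factor exp(theta t): d(exp(theta t) X_t) = sigma exp(theta t) dB_t. Integrating from 0 to t gives X_t = x_0 * exp(-theta t) + sigma * int_0^t exp(-theta (t-s)) dB_s for any initial x_0. The Itô integral has variance (by the Itô isometry) sigma^2 * int_0^t exp(-2 theta (t - s)) ds = sigma^2 * (1 - exp(-2 theta t)) / (2 theta), independent of x_0.
With theta = 7/4, sigma = 8/5:
  Var(X_t) = (8/5)^2 * (1 - exp(-2*7/4 t)) / (2 * 7/4) = 128/175 - 128*exp(-7*t/2)/175.
As t -> infinity, exp(-2*7/4 t) -> 0, so the stationary variance is sigma^2 / (2 theta) = 128/175.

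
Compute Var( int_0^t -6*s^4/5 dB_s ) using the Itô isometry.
Var = 4*t^9/25

The Itô integral of a deterministic integrand f(s) has mean 0 because each increment f(s) * (B_{s+ds} - B_s) has mean 0. By the Itô isometry:
  Var( int_0^t f(s) dB_s ) = E[ (int_0^t f(s) dB_s)^2 ] = int_0^t f(s)^2 ds.
Here f(s) = -6*s^4/5, so f(s)^2 = 36*s^8/25. Integrate:
  int_0^t (36*s^8/25) ds = 4*t^9/25.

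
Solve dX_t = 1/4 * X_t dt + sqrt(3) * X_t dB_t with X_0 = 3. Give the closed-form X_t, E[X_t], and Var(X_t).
X_t = 3 * exp((-5/4) t + (sqrt(3)) B_t); E[X_t] = 3*exp(t/4); Var(X_t) = 9*(exp(3*t) - 1)*exp(t/2)

For GBM dX = mu X dt + sigma X dB with X_0 = x_0, apply Itô to Y = log X: dY = (mu - sigma^2/2) dt + sigma dB, so Y_t = log(x_0) + (mu - sigma^2/2) t + sigma B_t and hence X_t = x_0 * exp((mu - sigma^2/2) t + sigma B_t).
With mu = 1/4, sigma = sqrt(3), x_0 = 3, this gives:
  X_t = 3 * exp((-5/4) * t + (sqrt(3)) * B_t).
Since sigma*B_t ~ Normal(0, sigma^2 t), E[exp(sigma*B_t)] = exp(sigma^2 t / 2); so E[X_t] = x_0 * exp((mu - sigma^2/2) t) * exp(sigma^2 t / 2) = x_0 * exp(mu t) = 3*exp(t/4).
Var(X_t) = E[X_t^2] - (E[X_t])^2 = x_0^2 * exp(2 mu t) * (exp(sigma^2 t) - 1) = 9*(exp(3*t) - 1)*exp(t/2).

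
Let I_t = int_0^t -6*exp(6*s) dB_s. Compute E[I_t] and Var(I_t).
E[I_t] = 0; Var(I_t) = 3*exp(12*t) - 3

The Itô integral of a deterministic integrand f(s) has mean 0 because each increment f(s) * (B_{s+ds} - B_s) has mean 0. By the Itô isometry:
  Var( int_0^t f(s) dB_s ) = E[ (int_0^t f(s) dB_s)^2 ] = int_0^t f(s)^2 ds.
Here f(s) = -6*exp(6*s), so f(s)^2 = 36*exp(12*s). Integrate:
  int_0^t (36*exp(12*s)) ds = 3*exp(12*t) - 3.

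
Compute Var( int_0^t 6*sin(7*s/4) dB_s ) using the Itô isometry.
Var = 18*t - 36*sin(7*t/2)/7

The Itô integral of a deterministic integrand f(s) has mean 0 because each increment f(s) * (B_{s+ds} - B_s) has mean 0. By the Itô isometry:
  Var( int_0^t f(s) dB_s ) = E[ (int_0^t f(s) dB_s)^2 ] = int_0^t f(s)^2 ds.
Here f(s) = 6*sin(7*s/4), so f(s)^2 = 36*sin(7*s/4)^2. Integrate:
  int_0^t (36*sin(7*s/4)^2) ds = 18*t - 36*sin(7*t/2)/7.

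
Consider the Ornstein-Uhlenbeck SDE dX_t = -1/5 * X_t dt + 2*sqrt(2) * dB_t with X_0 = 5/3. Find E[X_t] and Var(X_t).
E[X_t] = 5*exp(-t/5)/3; Var(X_t) = 20 - 20*exp(-2*t/5)

The OU SDE dX = -theta X dt + sigma dB admits the integrating factor exp(theta t): d(exp(theta t) X_t) = sigma exp(theta t) dB_t. Integrating from 0 to t:
  X_t = x_0 * exp(-theta t) + sigma * int_0^t exp(-theta (t-s)) dB_s.
The Itô integral has mean 0 and (by the Itô isometry) variance sigma^2 * int_0^t exp(-2 theta (t - s)) ds = sigma^2 * (1 - exp(-2 theta t)) / (2 theta).
With theta = 1/5, sigma = 2*sqrt(2), x_0 = 5/3:
  E[X_t] = 5/3 * exp(-1/5 t) = 5*exp(-t/5)/3
  Var(X_t) = (2*sqrt(2))^2 * (1 - exp(-2*1/5 t)) / (2 * 1/5) = 20 - 20*exp(-2*t/5).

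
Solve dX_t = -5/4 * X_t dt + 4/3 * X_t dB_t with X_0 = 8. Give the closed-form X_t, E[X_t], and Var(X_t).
X_t = 8 * exp((-77/36) t + (4/3) B_t); E[X_t] = 8*exp(-5*t/4); Var(X_t) = (64*exp(16*t/9) - 64)*exp(-5*t/2)

For GBM dX = mu X dt + sigma X dB with X_0 = x_0, apply Itô to Y = log X: dY = (mu - sigma^2/2) dt + sigma dB, so Y_t = log(x_0) + (mu - sigma^2/2) t + sigma B_t and hence X_t = x_0 * exp((mu - sigma^2/2) t + sigma B_t).
With mu = -5/4, sigma = 4/3, x_0 = 8, this gives:
  X_t = 8 * exp((-77/36) * t + (4/3) * B_t).
Since sigma*B_t ~ Normal(0, sigma^2 t), E[exp(sigma*B_t)] = exp(sigma^2 t / 2); so E[X_t] = x_0 * exp((mu - sigma^2/2) t) * exp(sigma^2 t / 2) = x_0 * exp(mu t) = 8*exp(-5*t/4).
Var(X_t) = E[X_t^2] - (E[X_t])^2 = x_0^2 * exp(2 mu t) * (exp(sigma^2 t) - 1) = (64*exp(16*t/9) - 64)*exp(-5*t/2).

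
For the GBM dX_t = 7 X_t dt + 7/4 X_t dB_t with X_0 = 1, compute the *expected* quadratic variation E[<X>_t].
E[<X>_t] = 7*exp(273*t/16)/39 - 7/39

<X>_t = int_0^t ((7/4) * X_s)^2 ds. Taking expectation inside the integral: E[<X>_t] = (7/4)^2 * int_0^t E[X_s^2] ds. For GBM, E[X_s^2] = x_0^2 * exp((2 mu + sigma^2) s). Integrating:
  E[<X>_t] = (7/4)^2 * 1^2 * (exp((2*7 + (7/4)^2) t) - 1) / (2*7 + (7/4)^2)
           = (7/4)^2 * 1^2 * (exp((273/16) t) - 1) / (273/16) = 7*exp(273*t/16)/39 - 7/39.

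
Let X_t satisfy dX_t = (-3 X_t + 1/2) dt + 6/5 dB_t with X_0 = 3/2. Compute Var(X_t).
Var(X_t) = 6/25 - 6*exp(-6*t)/25

The variance V(t) = Var(X_t) satisfies V'(t) = 2 a V(t) + c^2 with V(0) = 0 (drift coefficient is linear in X, diffusion is constant). With a = -3, c = 6/5, the solution is
  V(t) = (c^2 / (2 a)) * (exp(2 a t) - 1)
       = ((6/5)^2 / (2*(-3))) * (exp((-6) t) - 1)
       = 6/25 - 6*exp(-6*t)/25.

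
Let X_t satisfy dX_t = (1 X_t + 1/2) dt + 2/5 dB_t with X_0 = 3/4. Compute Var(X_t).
Var(X_t) = 2*exp(2*t)/25 - 2/25

The variance V(t) = Var(X_t) satisfies V'(t) = 2 a V(t) + c^2 with V(0) = 0 (drift coefficient is linear in X, diffusion is constant). With a = 1, c = 2/5, the solution is
  V(t) = (c^2 / (2 a)) * (exp(2 a t) - 1)
       = ((2/5)^2 / (2*1)) * (exp(2 t) - 1)
       = 2*exp(2*t)/25 - 2/25.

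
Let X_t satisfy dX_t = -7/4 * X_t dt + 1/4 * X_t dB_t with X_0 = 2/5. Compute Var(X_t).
Var(X_t) = (4*exp(t/16) - 4)*exp(-7*t/2)/25

For GBM dX = mu X dt + sigma X dB with X_0 = x_0, apply Itô to Y = log X: dY = (mu - sigma^2/2) dt + sigma dB, so Y_t = log(x_0) + (mu - sigma^2/2) t + sigma B_t and hence X_t = x_0 * exp((mu - sigma^2/2) t + sigma B_t).
With mu = -7/4, sigma = 1/4, x_0 = 2/5, this gives:
  X_t = 2/5 * exp((-57/32) * t + (1/4) * B_t).
Since sigma*B_t ~ Normal(0, sigma^2 t), E[exp(sigma*B_t)] = exp(sigma^2 t / 2); so E[X_t] = x_0 * exp((mu - sigma^2/2) t) * exp(sigma^2 t / 2) = x_0 * exp(mu t) = 2*exp(-7*t/4)/5.
Var(X_t) = E[X_t^2] - (E[X_t])^2 = x_0^2 * exp(2 mu t) * (exp(sigma^2 t) - 1) = (4*exp(t/16) - 4)*exp(-7*t/2)/25.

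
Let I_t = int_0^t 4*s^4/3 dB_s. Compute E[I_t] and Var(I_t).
E[I_t] = 0; Var(I_t) = 16*t^9/81

The Itô integral of a deterministic integrand f(s) has mean 0 because each increment f(s) * (B_{s+ds} - B_s) has mean 0. By the Itô isometry:
  Var( int_0^t f(s) dB_s ) = E[ (int_0^t f(s) dB_s)^2 ] = int_0^t f(s)^2 ds.
Here f(s) = 4*s^4/3, so f(s)^2 = 16*s^8/9. Integrate:
  int_0^t (16*s^8/9) ds = 16*t^9/81.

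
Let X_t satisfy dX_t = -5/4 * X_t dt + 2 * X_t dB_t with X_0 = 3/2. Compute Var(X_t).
Var(X_t) = (9*exp(4*t) - 9)*exp(-5*t/2)/4

For GBM dX = mu X dt + sigma X dB with X_0 = x_0, apply Itô to Y = log X: dY = (mu - sigma^2/2) dt + sigma dB, so Y_t = log(x_0) + (mu - sigma^2/2) t + sigma B_t and hence X_t = x_0 * exp((mu - sigma^2/2) t + sigma B_t).
With mu = -5/4, sigma = 2, x_0 = 3/2, this gives:
  X_t = 3/2 * exp((-13/4) * t + (2) * B_t).
Since sigma*B_t ~ Normal(0, sigma^2 t), E[exp(sigma*B_t)] = exp(sigma^2 t / 2); so E[X_t] = x_0 * exp((mu - sigma^2/2) t) * exp(sigma^2 t / 2) = x_0 * exp(mu t) = 3*exp(-5*t/4)/2.
Var(X_t) = E[X_t^2] - (E[X_t])^2 = x_0^2 * exp(2 mu t) * (exp(sigma^2 t) - 1) = (9*exp(4*t) - 9)*exp(-5*t/2)/4.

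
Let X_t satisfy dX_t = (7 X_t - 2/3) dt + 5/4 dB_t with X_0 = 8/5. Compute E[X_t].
E[X_t] = 158*exp(7*t)/105 + 2/21

Taking expectations and using E[dB_t] = 0, the mean m(t) = E[X_t] satisfies the ODE m'(t) = a m(t) + b with m(0) = x_0. With a = 7, b = -2/3, x_0 = 8/5, the solution is
  m(t) = x_0 * exp(a t) + (b/a) * (exp(a t) - 1)
       = (8/5) * exp(7 t) + ((-2/3)/7) * (exp(7 t) - 1)
       = 158*exp(7*t)/105 + 2/21.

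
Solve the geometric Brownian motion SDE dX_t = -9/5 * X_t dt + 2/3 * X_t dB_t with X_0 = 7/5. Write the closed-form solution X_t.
X_t = 7/5 * exp((-91/45) * t + (2/3) * B_t)

For GBM dX = mu X dt + sigma X dB with X_0 = x_0, apply Itô to Y = log X: dY = (mu - sigma^2/2) dt + sigma dB, so Y_t = log(x_0) + (mu - sigma^2/2) t + sigma B_t and hence X_t = x_0 * exp((mu - sigma^2/2) t + sigma B_t).
With mu = -9/5, sigma = 2/3, x_0 = 7/5, this gives:
  X_t = 7/5 * exp((-91/45) * t + (2/3) * B_t).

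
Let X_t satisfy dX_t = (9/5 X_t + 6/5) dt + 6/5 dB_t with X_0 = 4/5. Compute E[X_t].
E[X_t] = 22*exp(9*t/5)/15 - 2/3

Taking expectations and using E[dB_t] = 0, the mean m(t) = E[X_t] satisfies the ODE m'(t) = a m(t) + b with m(0) = x_0. With a = 9/5, b = 6/5, x_0 = 4/5, the solution is
  m(t) = x_0 * exp(a t) + (b/a) * (exp(a t) - 1)
       = (4/5) * exp((9/5) t) + ((6/5)/(9/5)) * (exp((9/5) t) - 1)
       = 22*exp(9*t/5)/15 - 2/3.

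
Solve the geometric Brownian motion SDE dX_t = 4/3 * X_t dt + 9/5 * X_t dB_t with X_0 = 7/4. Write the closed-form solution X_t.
X_t = 7/4 * exp((-43/150) * t + (9/5) * B_t)

For GBM dX = mu X dt + sigma X dB with X_0 = x_0, apply Itô to Y = log X: dY = (mu - sigma^2/2) dt + sigma dB, so Y_t = log(x_0) + (mu - sigma^2/2) t + sigma B_t and hence X_t = x_0 * exp((mu - sigma^2/2) t + sigma B_t).
With mu = 4/3, sigma = 9/5, x_0 = 7/4, this gives:
  X_t = 7/4 * exp((-43/150) * t + (9/5) * B_t).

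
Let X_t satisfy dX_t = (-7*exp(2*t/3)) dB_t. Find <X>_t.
<X>_t = 147*exp(4*t/3)/4 - 147/4

For an Itô process dX_t = a(t) dt + b(t) dB_t, the quadratic variation is <X>_t = int_0^t b(s)^2 ds (the drift term does not contribute). Here b(s) = -7*exp(2*s/3), so
  b(s)^2 = 49*exp(4*s/3).
Integrating from 0 to t:
  <X>_t = int_0^t (49*exp(4*s/3)) ds = 147*exp(4*t/3)/4 - 147/4.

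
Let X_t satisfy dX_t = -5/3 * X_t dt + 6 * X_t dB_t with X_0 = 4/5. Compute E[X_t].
E[X_t] = 4*exp(-5*t/3)/5

For GBM dX = mu X dt + sigma X dB with X_0 = x_0, apply Itô to Y = log X: dY = (mu - sigma^2/2) dt + sigma dB, so Y_t = log(x_0) + (mu - sigma^2/2) t + sigma B_t and hence X_t = x_0 * exp((mu - sigma^2/2) t + sigma B_t).
With mu = -5/3, sigma = 6, x_0 = 4/5, this gives:
  X_t = 4/5 * exp((-59/3) * t + (6) * B_t).
Since sigma*B_t ~ Normal(0, sigma^2 t), E[exp(sigma*B_t)] = exp(sigma^2 t / 2); so E[X_t] = x_0 * exp((mu - sigma^2/2) t) * exp(sigma^2 t / 2) = x_0 * exp(mu t) = 4*exp(-5*t/3)/5.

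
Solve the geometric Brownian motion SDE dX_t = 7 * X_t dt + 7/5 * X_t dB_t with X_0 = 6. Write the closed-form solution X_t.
X_t = 6 * exp((301/50) * t + (7/5) * B_t)

For GBM dX = mu X dt + sigma X dB with X_0 = x_0, apply Itô to Y = log X: dY = (mu - sigma^2/2) dt + sigma dB, so Y_t = log(x_0) + (mu - sigma^2/2) t + sigma B_t and hence X_t = x_0 * exp((mu - sigma^2/2) t + sigma B_t).
With mu = 7, sigma = 7/5, x_0 = 6, this gives:
  X_t = 6 * exp((301/50) * t + (7/5) * B_t).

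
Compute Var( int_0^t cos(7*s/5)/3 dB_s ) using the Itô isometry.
Var = t/18 + 5*sin(14*t/5)/252

The Itô integral of a deterministic integrand f(s) has mean 0 because each increment f(s) * (B_{s+ds} - B_s) has mean 0. By the Itô isometry:
  Var( int_0^t f(s) dB_s ) = E[ (int_0^t f(s) dB_s)^2 ] = int_0^t f(s)^2 ds.
Here f(s) = cos(7*s/5)/3, so f(s)^2 = cos(7*s/5)^2/9. Integrate:
  int_0^t (cos(7*s/5)^2/9) ds = t/18 + 5*sin(14*t/5)/252.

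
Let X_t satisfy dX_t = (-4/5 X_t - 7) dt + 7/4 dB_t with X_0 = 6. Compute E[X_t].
E[X_t] = -35/4 + 59*exp(-4*t/5)/4

Taking expectations and using E[dB_t] = 0, the mean m(t) = E[X_t] satisfies the ODE m'(t) = a m(t) + b with m(0) = x_0. With a = -4/5, b = -7, x_0 = 6, the solution is
  m(t) = x_0 * exp(a t) + (b/a) * (exp(a t) - 1)
       = 6 * exp((-4/5) t) + ((-7)/(-4/5)) * (exp((-4/5) t) - 1)
       = -35/4 + 59*exp(-4*t/5)/4.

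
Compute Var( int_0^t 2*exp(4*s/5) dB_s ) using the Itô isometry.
Var = 5*exp(8*t/5)/2 - 5/2

The Itô integral of a deterministic integrand f(s) has mean 0 because each increment f(s) * (B_{s+ds} - B_s) has mean 0. By the Itô isometry:
  Var( int_0^t f(s) dB_s ) = E[ (int_0^t f(s) dB_s)^2 ] = int_0^t f(s)^2 ds.
Here f(s) = 2*exp(4*s/5), so f(s)^2 = 4*exp(8*s/5). Integrate:
  int_0^t (4*exp(8*s/5)) ds = 5*exp(8*t/5)/2 - 5/2.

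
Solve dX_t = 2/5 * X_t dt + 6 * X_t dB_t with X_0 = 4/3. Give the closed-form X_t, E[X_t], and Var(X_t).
X_t = 4/3 * exp((-88/5) t + (6) B_t); E[X_t] = 4*exp(2*t/5)/3; Var(X_t) = 16*(exp(36*t) - 1)*exp(4*t/5)/9

For GBM dX = mu X dt + sigma X dB with X_0 = x_0, apply Itô to Y = log X: dY = (mu - sigma^2/2) dt + sigma dB, so Y_t = log(x_0) + (mu - sigma^2/2) t + sigma B_t and hence X_t = x_0 * exp((mu - sigma^2/2) t + sigma B_t).
With mu = 2/5, sigma = 6, x_0 = 4/3, this gives:
  X_t = 4/3 * exp((-88/5) * t + (6) * B_t).
Since sigma*B_t ~ Normal(0, sigma^2 t), E[exp(sigma*B_t)] = exp(sigma^2 t / 2); so E[X_t] = x_0 * exp((mu - sigma^2/2) t) * exp(sigma^2 t / 2) = x_0 * exp(mu t) = 4*exp(2*t/5)/3.
Var(X_t) = E[X_t^2] - (E[X_t])^2 = x_0^2 * exp(2 mu t) * (exp(sigma^2 t) - 1) = 16*(exp(36*t) - 1)*exp(4*t/5)/9.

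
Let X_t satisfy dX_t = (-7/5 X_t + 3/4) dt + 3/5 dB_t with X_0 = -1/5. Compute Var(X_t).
Var(X_t) = 9/70 - 9*exp(-14*t/5)/70

The variance V(t) = Var(X_t) satisfies V'(t) = 2 a V(t) + c^2 with V(0) = 0 (drift coefficient is linear in X, diffusion is constant). With a = -7/5, c = 3/5, the solution is
  V(t) = (c^2 / (2 a)) * (exp(2 a t) - 1)
       = ((3/5)^2 / (2*(-7/5))) * (exp((-14/5) t) - 1)
       = 9/70 - 9*exp(-14*t/5)/70.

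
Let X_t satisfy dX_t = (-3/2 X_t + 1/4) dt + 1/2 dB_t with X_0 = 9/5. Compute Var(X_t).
Var(X_t) = 1/12 - exp(-3*t)/12

The variance V(t) = Var(X_t) satisfies V'(t) = 2 a V(t) + c^2 with V(0) = 0 (drift coefficient is linear in X, diffusion is constant). With a = -3/2, c = 1/2, the solution is
  V(t) = (c^2 / (2 a)) * (exp(2 a t) - 1)
       = ((1/2)^2 / (2*(-3/2))) * (exp((-3) t) - 1)
       = 1/12 - exp(-3*t)/12.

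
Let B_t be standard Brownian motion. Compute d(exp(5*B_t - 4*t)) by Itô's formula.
d(exp(5*B_t - 4*t)) = (17*exp(5*B_t - 4*t)/2) dt + (5*exp(5*B_t - 4*t)) dB_t

Itô's formula for f(t, x): d f(t, B_t) = (f_t + (1/2) f_xx) dt + f_x dB_t. Compute partials of f(t, x) = exp(-4*t + 5*x):
  f_t(t,x)  = -4*exp(-4*t + 5*x)
  f_x(t,x)  = 5*exp(-4*t + 5*x)
  f_xx(t,x) = 25*exp(-4*t + 5*x)
Assemble drift = f_t + (1/2) f_xx = 17*exp(-4*t + 5*x)/2 and diffusion = f_x = 5*exp(-4*t + 5*x). Substituting x = B_t:
  d(exp(5*B_t - 4*t)) = (17*exp(5*B_t - 4*t)/2) dt + (5*exp(5*B_t - 4*t)) dB_t.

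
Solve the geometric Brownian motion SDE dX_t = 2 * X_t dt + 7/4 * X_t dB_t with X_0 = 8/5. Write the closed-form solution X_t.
X_t = 8/5 * exp((15/32) * t + (7/4) * B_t)

For GBM dX = mu X dt + sigma X dB with X_0 = x_0, apply Itô to Y = log X: dY = (mu - sigma^2/2) dt + sigma dB, so Y_t = log(x_0) + (mu - sigma^2/2) t + sigma B_t and hence X_t = x_0 * exp((mu - sigma^2/2) t + sigma B_t).
With mu = 2, sigma = 7/4, x_0 = 8/5, this gives:
  X_t = 8/5 * exp((15/32) * t + (7/4) * B_t).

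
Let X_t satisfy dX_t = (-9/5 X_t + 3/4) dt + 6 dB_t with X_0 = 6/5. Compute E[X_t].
E[X_t] = 5/12 + 47*exp(-9*t/5)/60

Taking expectations and using E[dB_t] = 0, the mean m(t) = E[X_t] satisfies the ODE m'(t) = a m(t) + b with m(0) = x_0. With a = -9/5, b = 3/4, x_0 = 6/5, the solution is
  m(t) = x_0 * exp(a t) + (b/a) * (exp(a t) - 1)
       = (6/5) * exp((-9/5) t) + ((3/4)/(-9/5)) * (exp((-9/5) t) - 1)
       = 5/12 + 47*exp(-9*t/5)/60.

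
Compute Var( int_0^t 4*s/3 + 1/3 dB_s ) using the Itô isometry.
Var = t*(16*t^2 + 12*t + 3)/27

The Itô integral of a deterministic integrand f(s) has mean 0 because each increment f(s) * (B_{s+ds} - B_s) has mean 0. By the Itô isometry:
  Var( int_0^t f(s) dB_s ) = E[ (int_0^t f(s) dB_s)^2 ] = int_0^t f(s)^2 ds.
Here f(s) = 4*s/3 + 1/3, so f(s)^2 = (4*s + 1)^2/9. Integrate:
  int_0^t ((4*s + 1)^2/9) ds = t*(16*t^2 + 12*t + 3)/27.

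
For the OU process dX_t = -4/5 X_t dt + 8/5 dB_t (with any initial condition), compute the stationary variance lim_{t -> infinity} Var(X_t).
lim Var(X_t) = 8/5

The OU SDE dX = -theta X dt + sigma dB admits the integrating factor exp(theta t): d(exp(theta t) X_t) = sigma exp(theta t) dB_t. Integrating from 0 to t gives X_t = x_0 * exp(-theta t) + sigma * int_0^t exp(-theta (t-s)) dB_s for any initial x_0. The Itô integral has variance (by the Itô isometry) sigma^2 * int_0^t exp(-2 theta (t - s)) ds = sigma^2 * (1 - exp(-2 theta t)) / (2 theta), independent of x_0.
With theta = 4/5, sigma = 8/5:
  Var(X_t) = (8/5)^2 * (1 - exp(-2*4/5 t)) / (2 * 4/5) = 8/5 - 8*exp(-8*t/5)/5.
As t -> infinity, exp(-2*4/5 t) -> 0, so the stationary variance is sigma^2 / (2 theta) = 8/5.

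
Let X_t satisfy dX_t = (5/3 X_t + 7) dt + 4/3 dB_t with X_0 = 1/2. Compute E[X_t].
E[X_t] = 47*exp(5*t/3)/10 - 21/5

Taking expectations and using E[dB_t] = 0, the mean m(t) = E[X_t] satisfies the ODE m'(t) = a m(t) + b with m(0) = x_0. With a = 5/3, b = 7, x_0 = 1/2, the solution is
  m(t) = x_0 * exp(a t) + (b/a) * (exp(a t) - 1)
       = (1/2) * exp((5/3) t) + (7/(5/3)) * (exp((5/3) t) - 1)
       = 47*exp(5*t/3)/10 - 21/5.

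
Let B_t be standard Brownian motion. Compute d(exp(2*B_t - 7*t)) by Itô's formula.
d(exp(2*B_t - 7*t)) = (-5*exp(2*B_t - 7*t)) dt + (2*exp(2*B_t - 7*t)) dB_t

Itô's formula for f(t, x): d f(t, B_t) = (f_t + (1/2) f_xx) dt + f_x dB_t. Compute partials of f(t, x) = exp(-7*t + 2*x):
  f_t(t,x)  = -7*exp(-7*t + 2*x)
  f_x(t,x)  = 2*exp(-7*t + 2*x)
  f_xx(t,x) = 4*exp(-7*t + 2*x)
Assemble drift = f_t + (1/2) f_xx = -5*exp(-7*t + 2*x) and diffusion = f_x = 2*exp(-7*t + 2*x). Substituting x = B_t:
  d(exp(2*B_t - 7*t)) = (-5*exp(2*B_t - 7*t)) dt + (2*exp(2*B_t - 7*t)) dB_t.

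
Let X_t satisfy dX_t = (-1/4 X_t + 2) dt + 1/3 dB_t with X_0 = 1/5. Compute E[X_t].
E[X_t] = 8 - 39*exp(-t/4)/5

Taking expectations and using E[dB_t] = 0, the mean m(t) = E[X_t] satisfies the ODE m'(t) = a m(t) + b with m(0) = x_0. With a = -1/4, b = 2, x_0 = 1/5, the solution is
  m(t) = x_0 * exp(a t) + (b/a) * (exp(a t) - 1)
       = (1/5) * exp((-1/4) t) + (2/(-1/4)) * (exp((-1/4) t) - 1)
       = 8 - 39*exp(-t/4)/5.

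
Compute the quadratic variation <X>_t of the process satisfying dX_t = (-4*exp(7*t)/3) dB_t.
<X>_t = 8*exp(14*t)/63 - 8/63

For an Itô process dX_t = a(t) dt + b(t) dB_t, the quadratic variation is <X>_t = int_0^t b(s)^2 ds (the drift term does not contribute). Here b(s) = -4*exp(7*s)/3, so
  b(s)^2 = 16*exp(14*s)/9.
Integrating from 0 to t:
  <X>_t = int_0^t (16*exp(14*s)/9) ds = 8*exp(14*t)/63 - 8/63.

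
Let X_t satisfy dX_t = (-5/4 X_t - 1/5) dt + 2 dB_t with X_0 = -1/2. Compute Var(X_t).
Var(X_t) = 8/5 - 8*exp(-5*t/2)/5

The variance V(t) = Var(X_t) satisfies V'(t) = 2 a V(t) + c^2 with V(0) = 0 (drift coefficient is linear in X, diffusion is constant). With a = -5/4, c = 2, the solution is
  V(t) = (c^2 / (2 a)) * (exp(2 a t) - 1)
       = (2^2 / (2*(-5/4))) * (exp((-5/2) t) - 1)
       = 8/5 - 8*exp(-5*t/2)/5.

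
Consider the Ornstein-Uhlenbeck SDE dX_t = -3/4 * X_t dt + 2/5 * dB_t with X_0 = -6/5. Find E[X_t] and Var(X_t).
E[X_t] = -6*exp(-3*t/4)/5; Var(X_t) = 8/75 - 8*exp(-3*t/2)/75

The OU SDE dX = -theta X dt + sigma dB admits the integrating factor exp(theta t): d(exp(theta t) X_t) = sigma exp(theta t) dB_t. Integrating from 0 to t:
  X_t = x_0 * exp(-theta t) + sigma * int_0^t exp(-theta (t-s)) dB_s.
The Itô integral has mean 0 and (by the Itô isometry) variance sigma^2 * int_0^t exp(-2 theta (t - s)) ds = sigma^2 * (1 - exp(-2 theta t)) / (2 theta).
With theta = 3/4, sigma = 2/5, x_0 = -6/5:
  E[X_t] = -6/5 * exp(-3/4 t) = -6*exp(-3*t/4)/5
  Var(X_t) = (2/5)^2 * (1 - exp(-2*3/4 t)) / (2 * 3/4) = 8/75 - 8*exp(-3*t/2)/75.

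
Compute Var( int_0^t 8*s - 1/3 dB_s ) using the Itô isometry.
Var = t*(192*t^2 - 24*t + 1)/9

The Itô integral of a deterministic integrand f(s) has mean 0 because each increment f(s) * (B_{s+ds} - B_s) has mean 0. By the Itô isometry:
  Var( int_0^t f(s) dB_s ) = E[ (int_0^t f(s) dB_s)^2 ] = int_0^t f(s)^2 ds.
Here f(s) = 8*s - 1/3, so f(s)^2 = (24*s - 1)^2/9. Integrate:
  int_0^t ((24*s - 1)^2/9) ds = t*(192*t^2 - 24*t + 1)/9.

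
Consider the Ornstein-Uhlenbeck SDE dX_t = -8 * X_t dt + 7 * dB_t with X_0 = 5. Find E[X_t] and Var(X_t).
E[X_t] = 5*exp(-8*t); Var(X_t) = 49/16 - 49*exp(-16*t)/16

The OU SDE dX = -theta X dt + sigma dB admits the integrating factor exp(theta t): d(exp(theta t) X_t) = sigma exp(theta t) dB_t. Integrating from 0 to t:
  X_t = x_0 * exp(-theta t) + sigma * int_0^t exp(-theta (t-s)) dB_s.
The Itô integral has mean 0 and (by the Itô isometry) variance sigma^2 * int_0^t exp(-2 theta (t - s)) ds = sigma^2 * (1 - exp(-2 theta t)) / (2 theta).
With theta = 8, sigma = 7, x_0 = 5:
  E[X_t] = 5 * exp(-8 t) = 5*exp(-8*t)
  Var(X_t) = (7)^2 * (1 - exp(-2*8 t)) / (2 * 8) = 49/16 - 49*exp(-16*t)/16.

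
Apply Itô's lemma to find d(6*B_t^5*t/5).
d(6*B_t^5*t/5) = (6*B_t^3*(B_t^2 + 10*t)/5) dt + (6*B_t^4*t) dB_t

Itô's formula for f(t, x): d f(t, B_t) = (f_t + (1/2) f_xx) dt + f_x dB_t. Compute partials of f(t, x) = 6*t*x^5/5:
  f_t(t,x)  = 6*x^5/5
  f_x(t,x)  = 6*t*x^4
  f_xx(t,x) = 24*t*x^3
Assemble drift = f_t + (1/2) f_xx = 6*x^3*(10*t + x^2)/5 and diffusion = f_x = 6*t*x^4. Substituting x = B_t:
  d(6*B_t^5*t/5) = (6*B_t^3*(B_t^2 + 10*t)/5) dt + (6*B_t^4*t) dB_t.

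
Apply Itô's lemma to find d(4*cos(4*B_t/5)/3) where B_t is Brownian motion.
d(4*cos(4*B_t/5)/3) = (-32*cos(4*B_t/5)/75) dt + (-16*sin(4*B_t/5)/15) dB_t

Itô's formula for f(B_t) gives d f(B_t) = f'(B_t) dB_t + (1/2) f''(B_t) dt. Compute derivatives of f(x) = 4*cos(4*x/5)/3:
  f'(x)  = -16*sin(4*x/5)/15
  f''(x) = -64*cos(4*x/5)/75
Substitute x = B_t and multiply the f'' term by 1/2:
  drift     = (1/2) * (-64*cos(4*x/5)/75) evaluated at B_t = -32*cos(4*B_t/5)/75
  diffusion = (-16*sin(4*x/5)/15) evaluated at B_t = -16*sin(4*B_t/5)/15
Therefore d(4*cos(4*B_t/5)/3) = (-32*cos(4*B_t/5)/75) dt + (-16*sin(4*B_t/5)/15) dB_t.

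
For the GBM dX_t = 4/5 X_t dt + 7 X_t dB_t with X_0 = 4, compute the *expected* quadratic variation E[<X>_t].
E[<X>_t] = 3920*exp(253*t/5)/253 - 3920/253

<X>_t = int_0^t (7 * X_s)^2 ds. Taking expectation inside the integral: E[<X>_t] = 7^2 * int_0^t E[X_s^2] ds. For GBM, E[X_s^2] = x_0^2 * exp((2 mu + sigma^2) s). Integrating:
  E[<X>_t] = 7^2 * 4^2 * (exp((2*(4/5) + 7^2) t) - 1) / (2*(4/5) + 7^2)
           = 7^2 * 4^2 * (exp((253/5) t) - 1) / (253/5) = 3920*exp(253*t/5)/253 - 3920/253.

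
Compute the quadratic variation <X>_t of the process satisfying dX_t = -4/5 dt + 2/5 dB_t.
<X>_t = 4*t/25

For an Itô process dX_t = a(t) dt + b(t) dB_t, the quadratic variation is <X>_t = int_0^t b(s)^2 ds (the drift term does not contribute). Here b(s) = 2/5, so
  b(s)^2 = 4/25.
Integrating from 0 to t:
  <X>_t = int_0^t (4/25) ds = 4*t/25.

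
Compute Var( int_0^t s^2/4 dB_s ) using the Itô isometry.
Var = t^5/80

The Itô integral of a deterministic integrand f(s) has mean 0 because each increment f(s) * (B_{s+ds} - B_s) has mean 0. By the Itô isometry:
  Var( int_0^t f(s) dB_s ) = E[ (int_0^t f(s) dB_s)^2 ] = int_0^t f(s)^2 ds.
Here f(s) = s^2/4, so f(s)^2 = s^4/16. Integrate:
  int_0^t (s^4/16) ds = t^5/80.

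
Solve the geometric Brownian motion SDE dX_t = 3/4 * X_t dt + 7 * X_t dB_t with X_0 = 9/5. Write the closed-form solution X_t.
X_t = 9/5 * exp((-95/4) * t + (7) * B_t)

For GBM dX = mu X dt + sigma X dB with X_0 = x_0, apply Itô to Y = log X: dY = (mu - sigma^2/2) dt + sigma dB, so Y_t = log(x_0) + (mu - sigma^2/2) t + sigma B_t and hence X_t = x_0 * exp((mu - sigma^2/2) t + sigma B_t).
With mu = 3/4, sigma = 7, x_0 = 9/5, this gives:
  X_t = 9/5 * exp((-95/4) * t + (7) * B_t).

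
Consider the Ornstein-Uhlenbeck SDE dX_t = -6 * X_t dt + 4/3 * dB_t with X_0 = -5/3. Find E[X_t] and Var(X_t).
E[X_t] = -5*exp(-6*t)/3; Var(X_t) = 4/27 - 4*exp(-12*t)/27

The OU SDE dX = -theta X dt + sigma dB admits the integrating factor exp(theta t): d(exp(theta t) X_t) = sigma exp(theta t) dB_t. Integrating from 0 to t:
  X_t = x_0 * exp(-theta t) + sigma * int_0^t exp(-theta (t-s)) dB_s.
The Itô integral has mean 0 and (by the Itô isometry) variance sigma^2 * int_0^t exp(-2 theta (t - s)) ds = sigma^2 * (1 - exp(-2 theta t)) / (2 theta).
With theta = 6, sigma = 4/3, x_0 = -5/3:
  E[X_t] = -5/3 * exp(-6 t) = -5*exp(-6*t)/3
  Var(X_t) = (4/3)^2 * (1 - exp(-2*6 t)) / (2 * 6) = 4/27 - 4*exp(-12*t)/27.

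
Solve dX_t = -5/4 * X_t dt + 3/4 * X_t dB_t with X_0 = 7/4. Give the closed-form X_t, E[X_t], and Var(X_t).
X_t = 7/4 * exp((-49/32) t + (3/4) B_t); E[X_t] = 7*exp(-5*t/4)/4; Var(X_t) = (49*exp(9*t/16) - 49)*exp(-5*t/2)/16

For GBM dX = mu X dt + sigma X dB with X_0 = x_0, apply Itô to Y = log X: dY = (mu - sigma^2/2) dt + sigma dB, so Y_t = log(x_0) + (mu - sigma^2/2) t + sigma B_t and hence X_t = x_0 * exp((mu - sigma^2/2) t + sigma B_t).
With mu = -5/4, sigma = 3/4, x_0 = 7/4, this gives:
  X_t = 7/4 * exp((-49/32) * t + (3/4) * B_t).
Since sigma*B_t ~ Normal(0, sigma^2 t), E[exp(sigma*B_t)] = exp(sigma^2 t / 2); so E[X_t] = x_0 * exp((mu - sigma^2/2) t) * exp(sigma^2 t / 2) = x_0 * exp(mu t) = 7*exp(-5*t/4)/4.
Var(X_t) = E[X_t^2] - (E[X_t])^2 = x_0^2 * exp(2 mu t) * (exp(sigma^2 t) - 1) = (49*exp(9*t/16) - 49)*exp(-5*t/2)/16.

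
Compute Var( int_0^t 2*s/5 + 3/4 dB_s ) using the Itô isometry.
Var = t*(64*t^2 + 360*t + 675)/1200

The Itô integral of a deterministic integrand f(s) has mean 0 because each increment f(s) * (B_{s+ds} - B_s) has mean 0. By the Itô isometry:
  Var( int_0^t f(s) dB_s ) = E[ (int_0^t f(s) dB_s)^2 ] = int_0^t f(s)^2 ds.
Here f(s) = 2*s/5 + 3/4, so f(s)^2 = (8*s + 15)^2/400. Integrate:
  int_0^t ((8*s + 15)^2/400) ds = t*(64*t^2 + 360*t + 675)/1200.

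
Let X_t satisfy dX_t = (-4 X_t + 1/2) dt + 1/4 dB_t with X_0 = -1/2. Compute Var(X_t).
Var(X_t) = 1/128 - exp(-8*t)/128

The variance V(t) = Var(X_t) satisfies V'(t) = 2 a V(t) + c^2 with V(0) = 0 (drift coefficient is linear in X, diffusion is constant). With a = -4, c = 1/4, the solution is
  V(t) = (c^2 / (2 a)) * (exp(2 a t) - 1)
       = ((1/4)^2 / (2*(-4))) * (exp((-8) t) - 1)
       = 1/128 - exp(-8*t)/128.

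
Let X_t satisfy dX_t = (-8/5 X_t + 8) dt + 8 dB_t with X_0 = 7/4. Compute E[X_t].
E[X_t] = 5 - 13*exp(-8*t/5)/4

Taking expectations and using E[dB_t] = 0, the mean m(t) = E[X_t] satisfies the ODE m'(t) = a m(t) + b with m(0) = x_0. With a = -8/5, b = 8, x_0 = 7/4, the solution is
  m(t) = x_0 * exp(a t) + (b/a) * (exp(a t) - 1)
       = (7/4) * exp((-8/5) t) + (8/(-8/5)) * (exp((-8/5) t) - 1)
       = 5 - 13*exp(-8*t/5)/4.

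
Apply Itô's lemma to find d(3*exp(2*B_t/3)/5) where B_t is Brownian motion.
d(3*exp(2*B_t/3)/5) = (2*exp(2*B_t/3)/15) dt + (2*exp(2*B_t/3)/5) dB_t

Itô's formula for f(B_t) gives d f(B_t) = f'(B_t) dB_t + (1/2) f''(B_t) dt. Compute derivatives of f(x) = 3*exp(2*x/3)/5:
  f'(x)  = 2*exp(2*x/3)/5
  f''(x) = 4*exp(2*x/3)/15
Substitute x = B_t and multiply the f'' term by 1/2:
  drift     = (1/2) * (4*exp(2*x/3)/15) evaluated at B_t = 2*exp(2*B_t/3)/15
  diffusion = (2*exp(2*x/3)/5) evaluated at B_t = 2*exp(2*B_t/3)/5
Therefore d(3*exp(2*B_t/3)/5) = (2*exp(2*B_t/3)/15) dt + (2*exp(2*B_t/3)/5) dB_t.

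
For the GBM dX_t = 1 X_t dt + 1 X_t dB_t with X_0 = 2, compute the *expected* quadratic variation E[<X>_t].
E[<X>_t] = 4*exp(3*t)/3 - 4/3

<X>_t = int_0^t (1 * X_s)^2 ds. Taking expectation inside the integral: E[<X>_t] = 1^2 * int_0^t E[X_s^2] ds. For GBM, E[X_s^2] = x_0^2 * exp((2 mu + sigma^2) s). Integrating:
  E[<X>_t] = 1^2 * 2^2 * (exp((2*1 + 1^2) t) - 1) / (2*1 + 1^2)
           = 1^2 * 2^2 * (exp(3 t) - 1) / 3 = 4*exp(3*t)/3 - 4/3.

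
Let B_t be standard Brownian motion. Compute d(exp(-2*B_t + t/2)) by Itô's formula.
d(exp(-2*B_t + t/2)) = (5*exp(-2*B_t + t/2)/2) dt + (-2*exp(-2*B_t + t/2)) dB_t

Itô's formula for f(t, x): d f(t, B_t) = (f_t + (1/2) f_xx) dt + f_x dB_t. Compute partials of f(t, x) = exp(t/2 - 2*x):
  f_t(t,x)  = exp(t/2 - 2*x)/2
  f_x(t,x)  = -2*exp(t/2 - 2*x)
  f_xx(t,x) = 4*exp(t/2 - 2*x)
Assemble drift = f_t + (1/2) f_xx = 5*exp(t/2 - 2*x)/2 and diffusion = f_x = -2*exp(t/2 - 2*x). Substituting x = B_t:
  d(exp(-2*B_t + t/2)) = (5*exp(-2*B_t + t/2)/2) dt + (-2*exp(-2*B_t + t/2)) dB_t.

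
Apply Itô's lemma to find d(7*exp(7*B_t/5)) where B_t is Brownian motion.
d(7*exp(7*B_t/5)) = (343*exp(7*B_t/5)/50) dt + (49*exp(7*B_t/5)/5) dB_t

Itô's formula for f(B_t) gives d f(B_t) = f'(B_t) dB_t + (1/2) f''(B_t) dt. Compute derivatives of f(x) = 7*exp(7*x/5):
  f'(x)  = 49*exp(7*x/5)/5
  f''(x) = 343*exp(7*x/5)/25
Substitute x = B_t and multiply the f'' term by 1/2:
  drift     = (1/2) * (343*exp(7*x/5)/25) evaluated at B_t = 343*exp(7*B_t/5)/50
  diffusion = (49*exp(7*x/5)/5) evaluated at B_t = 49*exp(7*B_t/5)/5
Therefore d(7*exp(7*B_t/5)) = (343*exp(7*B_t/5)/50) dt + (49*exp(7*B_t/5)/5) dB_t.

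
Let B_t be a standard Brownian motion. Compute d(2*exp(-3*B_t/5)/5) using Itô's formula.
d(2*exp(-3*B_t/5)/5) = (9*exp(-3*B_t/5)/125) dt + (-6*exp(-3*B_t/5)/25) dB_t

Itô's formula for f(B_t) gives d f(B_t) = f'(B_t) dB_t + (1/2) f''(B_t) dt. Compute derivatives of f(x) = 2*exp(-3*x/5)/5:
  f'(x)  = -6*exp(-3*x/5)/25
  f''(x) = 18*exp(-3*x/5)/125
Substitute x = B_t and multiply the f'' term by 1/2:
  drift     = (1/2) * (18*exp(-3*x/5)/125) evaluated at B_t = 9*exp(-3*B_t/5)/125
  diffusion = (-6*exp(-3*x/5)/25) evaluated at B_t = -6*exp(-3*B_t/5)/25
Therefore d(2*exp(-3*B_t/5)/5) = (9*exp(-3*B_t/5)/125) dt + (-6*exp(-3*B_t/5)/25) dB_t.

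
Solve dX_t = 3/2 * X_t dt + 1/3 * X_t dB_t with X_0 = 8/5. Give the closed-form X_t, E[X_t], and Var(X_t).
X_t = 8/5 * exp((13/9) t + (1/3) B_t); E[X_t] = 8*exp(3*t/2)/5; Var(X_t) = 64*(exp(t/9) - 1)*exp(3*t)/25

For GBM dX = mu X dt + sigma X dB with X_0 = x_0, apply Itô to Y = log X: dY = (mu - sigma^2/2) dt + sigma dB, so Y_t = log(x_0) + (mu - sigma^2/2) t + sigma B_t and hence X_t = x_0 * exp((mu - sigma^2/2) t + sigma B_t).
With mu = 3/2, sigma = 1/3, x_0 = 8/5, this gives:
  X_t = 8/5 * exp((13/9) * t + (1/3) * B_t).
Since sigma*B_t ~ Normal(0, sigma^2 t), E[exp(sigma*B_t)] = exp(sigma^2 t / 2); so E[X_t] = x_0 * exp((mu - sigma^2/2) t) * exp(sigma^2 t / 2) = x_0 * exp(mu t) = 8*exp(3*t/2)/5.
Var(X_t) = E[X_t^2] - (E[X_t])^2 = x_0^2 * exp(2 mu t) * (exp(sigma^2 t) - 1) = 64*(exp(t/9) - 1)*exp(3*t)/25.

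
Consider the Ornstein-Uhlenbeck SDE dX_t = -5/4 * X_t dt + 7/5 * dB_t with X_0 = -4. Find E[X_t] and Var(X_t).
E[X_t] = -4*exp(-5*t/4); Var(X_t) = 98/125 - 98*exp(-5*t/2)/125

The OU SDE dX = -theta X dt + sigma dB admits the integrating factor exp(theta t): d(exp(theta t) X_t) = sigma exp(theta t) dB_t. Integrating from 0 to t:
  X_t = x_0 * exp(-theta t) + sigma * int_0^t exp(-theta (t-s)) dB_s.
The Itô integral has mean 0 and (by the Itô isometry) variance sigma^2 * int_0^t exp(-2 theta (t - s)) ds = sigma^2 * (1 - exp(-2 theta t)) / (2 theta).
With theta = 5/4, sigma = 7/5, x_0 = -4:
  E[X_t] = -4 * exp(-5/4 t) = -4*exp(-5*t/4)
  Var(X_t) = (7/5)^2 * (1 - exp(-2*5/4 t)) / (2 * 5/4) = 98/125 - 98*exp(-5*t/2)/125.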